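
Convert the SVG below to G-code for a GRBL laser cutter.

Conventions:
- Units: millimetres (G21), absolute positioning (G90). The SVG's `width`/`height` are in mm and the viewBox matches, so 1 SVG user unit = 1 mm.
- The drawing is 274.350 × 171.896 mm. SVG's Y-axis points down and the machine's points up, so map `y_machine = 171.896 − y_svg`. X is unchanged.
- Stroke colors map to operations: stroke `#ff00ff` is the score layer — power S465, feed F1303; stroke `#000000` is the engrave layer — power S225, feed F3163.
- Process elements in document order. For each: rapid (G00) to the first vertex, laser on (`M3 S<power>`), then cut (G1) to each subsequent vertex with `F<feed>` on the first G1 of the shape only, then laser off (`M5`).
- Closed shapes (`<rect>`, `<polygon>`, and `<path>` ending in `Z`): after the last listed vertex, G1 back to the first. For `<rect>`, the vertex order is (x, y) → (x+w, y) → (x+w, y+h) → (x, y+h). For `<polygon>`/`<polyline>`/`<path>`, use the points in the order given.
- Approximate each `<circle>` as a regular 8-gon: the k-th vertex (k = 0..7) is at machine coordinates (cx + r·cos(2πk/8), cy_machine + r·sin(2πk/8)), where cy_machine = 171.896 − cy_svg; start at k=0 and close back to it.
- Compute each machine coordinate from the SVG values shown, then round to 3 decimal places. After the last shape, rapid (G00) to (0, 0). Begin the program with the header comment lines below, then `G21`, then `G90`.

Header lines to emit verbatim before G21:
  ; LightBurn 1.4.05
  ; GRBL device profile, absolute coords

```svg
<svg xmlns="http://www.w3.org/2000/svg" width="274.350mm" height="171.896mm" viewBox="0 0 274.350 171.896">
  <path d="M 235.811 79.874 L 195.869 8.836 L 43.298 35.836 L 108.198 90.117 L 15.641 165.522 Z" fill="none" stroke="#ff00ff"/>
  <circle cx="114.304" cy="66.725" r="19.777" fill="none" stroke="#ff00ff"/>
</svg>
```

1 u = 1 mm; y_m = 171.896 − y.

[1] `<path>` closed polygon, #ff00ff→score S465 F1303: (235.811,92.022) → (195.869,163.060) → (43.298,136.060) → (108.198,81.779) → (15.641,6.374) → (235.811,92.022) (closed)

[2] `<circle>` circle, #ff00ff→score S465 F1303: (134.081,105.171) → (128.288,119.155) → (114.304,124.948) → (100.320,119.155) → (94.527,105.171) → (100.320,91.187) → (114.304,85.394) → (128.288,91.187) → (134.081,105.171) (closed)

; LightBurn 1.4.05
; GRBL device profile, absolute coords
G21
G90
G00 X235.811 Y92.022
M3 S465
G1 X195.869 Y163.060 F1303
G1 X43.298 Y136.060
G1 X108.198 Y81.779
G1 X15.641 Y6.374
G1 X235.811 Y92.022
M5
G00 X134.081 Y105.171
M3 S465
G1 X128.288 Y119.155 F1303
G1 X114.304 Y124.948
G1 X100.320 Y119.155
G1 X94.527 Y105.171
G1 X100.320 Y91.187
G1 X114.304 Y85.394
G1 X128.288 Y91.187
G1 X134.081 Y105.171
M5
G00 X0.000 Y0.000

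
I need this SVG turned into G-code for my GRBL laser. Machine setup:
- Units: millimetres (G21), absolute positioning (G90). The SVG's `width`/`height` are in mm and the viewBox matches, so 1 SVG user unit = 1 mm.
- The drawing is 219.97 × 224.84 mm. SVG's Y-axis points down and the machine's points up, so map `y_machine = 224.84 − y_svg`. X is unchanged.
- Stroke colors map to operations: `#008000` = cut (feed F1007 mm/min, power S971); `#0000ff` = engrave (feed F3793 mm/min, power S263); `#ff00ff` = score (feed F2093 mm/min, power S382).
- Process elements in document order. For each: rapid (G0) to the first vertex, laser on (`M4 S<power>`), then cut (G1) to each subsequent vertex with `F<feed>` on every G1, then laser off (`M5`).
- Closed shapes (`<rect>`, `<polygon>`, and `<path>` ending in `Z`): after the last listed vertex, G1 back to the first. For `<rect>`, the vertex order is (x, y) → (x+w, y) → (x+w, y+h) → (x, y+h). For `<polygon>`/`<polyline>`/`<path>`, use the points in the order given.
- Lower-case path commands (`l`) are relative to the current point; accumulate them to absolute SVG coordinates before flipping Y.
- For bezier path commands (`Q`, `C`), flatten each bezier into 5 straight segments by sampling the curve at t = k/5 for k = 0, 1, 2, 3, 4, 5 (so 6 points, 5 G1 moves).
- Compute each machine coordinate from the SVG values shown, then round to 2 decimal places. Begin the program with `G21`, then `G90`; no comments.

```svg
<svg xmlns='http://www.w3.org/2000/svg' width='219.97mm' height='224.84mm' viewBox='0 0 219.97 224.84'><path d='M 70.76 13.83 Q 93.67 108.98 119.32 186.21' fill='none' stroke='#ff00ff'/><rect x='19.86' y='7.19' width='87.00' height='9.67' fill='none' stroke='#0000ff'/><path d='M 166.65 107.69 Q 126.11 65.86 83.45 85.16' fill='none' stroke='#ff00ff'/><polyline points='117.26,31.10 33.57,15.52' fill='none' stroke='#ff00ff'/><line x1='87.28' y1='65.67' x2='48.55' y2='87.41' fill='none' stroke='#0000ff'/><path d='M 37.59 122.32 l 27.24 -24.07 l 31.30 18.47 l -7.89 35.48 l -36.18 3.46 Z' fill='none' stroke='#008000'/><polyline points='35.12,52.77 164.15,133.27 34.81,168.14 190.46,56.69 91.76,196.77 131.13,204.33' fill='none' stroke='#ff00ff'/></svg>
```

G21
G90
G0 X70.76 Y211.01
M4 S382
G1 X80.03 Y173.67 F2093
G1 X89.53 Y137.76 F2093
G1 X99.24 Y103.28 F2093
G1 X109.17 Y70.24 F2093
G1 X119.32 Y38.63 F2093
M5
G0 X19.86 Y217.65
M4 S263
G1 X106.86 Y217.65 F3793
G1 X106.86 Y207.98 F3793
G1 X19.86 Y207.98 F3793
G1 X19.86 Y217.65 F3793
M5
G0 X166.65 Y117.15
M4 S382
G1 X150.35 Y131.44 F2093
G1 X133.88 Y140.83 F2093
G1 X117.24 Y145.34 F2093
G1 X100.43 Y144.95 F2093
G1 X83.45 Y139.68 F2093
M5
G0 X117.26 Y193.74
M4 S382
G1 X33.57 Y209.32 F2093
M5
G0 X87.28 Y159.17
M4 S263
G1 X48.55 Y137.43 F3793
M5
G0 X37.59 Y102.52
M4 S971
G1 X64.83 Y126.59 F1007
G1 X96.13 Y108.12 F1007
G1 X88.24 Y72.64 F1007
G1 X52.06 Y69.18 F1007
G1 X37.59 Y102.52 F1007
M5
G0 X35.12 Y172.07
M4 S382
G1 X164.15 Y91.57 F2093
G1 X34.81 Y56.70 F2093
G1 X190.46 Y168.15 F2093
G1 X91.76 Y28.07 F2093
G1 X131.13 Y20.51 F2093
M5

viewBox `0 0 219.97 224.84` with mm width/height → 1 unit = 1 mm. Flip: y_m = 224.84 − y_svg.

**Shape 1** — `<path>` quadratic bezier, stroke `#ff00ff` → score (S382, F2093). Control points (SVG): P0=(70.76,13.83), P1=(93.67,108.98), P2=(119.32,186.21); sampled at t=k/5. Machine vertices: (70.76,211.01) → (80.03,173.67) → (89.53,137.76) → (99.24,103.28) → (109.17,70.24) → (119.32,38.63). Open path.

**Shape 2** — `<rect>` rectangle, stroke `#0000ff` → engrave (S263, F3793). Machine vertices: (19.86,217.65) → (106.86,217.65) → (106.86,207.98) → (19.86,207.98) → (19.86,217.65). Closed: final G1 returns to the first vertex.

**Shape 3** — `<path>` quadratic bezier, stroke `#ff00ff` → score (S382, F2093). Control points (SVG): P0=(166.65,107.69), P1=(126.11,65.86), P2=(83.45,85.16); sampled at t=k/5. Machine vertices: (166.65,117.15) → (150.35,131.44) → (133.88,140.83) → (117.24,145.34) → (100.43,144.95) → (83.45,139.68). Open path.

**Shape 4** — `<polyline>` line segment, stroke `#ff00ff` → score (S382, F2093). Machine vertices: (117.26,193.74) → (33.57,209.32). Open path.

**Shape 5** — `<line>` line segment, stroke `#0000ff` → engrave (S263, F3793). Machine vertices: (87.28,159.17) → (48.55,137.43). Open path.

**Shape 6** — `<path>` regular polygon, stroke `#008000` → cut (S971, F1007). Machine vertices: (37.59,102.52) → (64.83,126.59) → (96.13,108.12) → (88.24,72.64) → (52.06,69.18) → (37.59,102.52). Closed: final G1 returns to the first vertex.

**Shape 7** — `<polyline>` open polyline, stroke `#ff00ff` → score (S382, F2093). Machine vertices: (35.12,172.07) → (164.15,91.57) → (34.81,56.70) → (190.46,168.15) → (91.76,28.07) → (131.13,20.51). Open path.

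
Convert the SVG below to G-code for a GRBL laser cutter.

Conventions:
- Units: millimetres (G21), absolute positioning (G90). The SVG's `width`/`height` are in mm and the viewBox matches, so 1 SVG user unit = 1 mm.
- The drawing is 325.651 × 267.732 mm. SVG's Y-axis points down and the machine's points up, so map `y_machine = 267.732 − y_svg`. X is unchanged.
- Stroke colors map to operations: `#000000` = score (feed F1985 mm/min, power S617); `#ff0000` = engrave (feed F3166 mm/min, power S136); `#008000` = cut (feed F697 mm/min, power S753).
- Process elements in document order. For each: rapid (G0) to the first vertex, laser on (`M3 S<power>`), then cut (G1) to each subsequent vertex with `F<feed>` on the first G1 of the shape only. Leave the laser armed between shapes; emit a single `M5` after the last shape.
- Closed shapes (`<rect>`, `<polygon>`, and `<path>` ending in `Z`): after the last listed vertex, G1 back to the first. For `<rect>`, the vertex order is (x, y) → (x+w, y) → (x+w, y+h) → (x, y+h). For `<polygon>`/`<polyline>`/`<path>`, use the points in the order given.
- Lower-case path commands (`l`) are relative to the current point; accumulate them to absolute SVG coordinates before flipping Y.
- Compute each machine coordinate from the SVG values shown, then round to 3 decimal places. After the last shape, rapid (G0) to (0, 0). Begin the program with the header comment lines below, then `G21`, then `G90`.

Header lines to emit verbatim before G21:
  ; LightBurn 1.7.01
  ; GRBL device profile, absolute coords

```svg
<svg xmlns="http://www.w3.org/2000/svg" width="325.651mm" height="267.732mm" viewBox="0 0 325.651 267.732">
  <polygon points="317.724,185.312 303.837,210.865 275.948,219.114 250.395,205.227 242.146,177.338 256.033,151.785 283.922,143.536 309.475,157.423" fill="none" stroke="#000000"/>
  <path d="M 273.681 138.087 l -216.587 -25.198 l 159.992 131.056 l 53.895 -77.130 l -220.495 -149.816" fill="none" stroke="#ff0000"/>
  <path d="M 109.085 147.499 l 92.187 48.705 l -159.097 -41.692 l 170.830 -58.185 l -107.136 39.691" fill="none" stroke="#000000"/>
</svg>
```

Since the viewBox matches the mm dimensions, user units are millimetres directly. The only transform is the Y-flip y_m = 267.732 − y_svg.

Shape 1 is a regular polygon drawn with `<polygon>`. Its stroke #000000 means score at S617, F1985. After flipping Y the toolpath is (317.724,82.420) → (303.837,56.867) → (275.948,48.618) → (250.395,62.505) → (242.146,90.394) → (256.033,115.947) → (283.922,124.196) → (309.475,110.309) → (317.724,82.420), returning to the start.

Shape 2 is a open polyline drawn with `<path>`. Its stroke #ff0000 means engrave at S136, F3166. After flipping Y the toolpath is (273.681,129.645) → (57.094,154.843) → (217.086,23.787) → (270.981,100.917) → (50.486,250.733).

Shape 3 is a open polyline drawn with `<path>`. Its stroke #000000 means score at S617, F1985. After flipping Y the toolpath is (109.085,120.233) → (201.272,71.528) → (42.175,113.220) → (213.005,171.405) → (105.869,131.714).

; LightBurn 1.7.01
; GRBL device profile, absolute coords
G21
G90
G0 X317.724 Y82.420
M3 S617
G1 X303.837 Y56.867 F1985
G1 X275.948 Y48.618
G1 X250.395 Y62.505
G1 X242.146 Y90.394
G1 X256.033 Y115.947
G1 X283.922 Y124.196
G1 X309.475 Y110.309
G1 X317.724 Y82.420
G0 X273.681 Y129.645
M3 S136
G1 X57.094 Y154.843 F3166
G1 X217.086 Y23.787
G1 X270.981 Y100.917
G1 X50.486 Y250.733
G0 X109.085 Y120.233
M3 S617
G1 X201.272 Y71.528 F1985
G1 X42.175 Y113.220
G1 X213.005 Y171.405
G1 X105.869 Y131.714
M5
G0 X0.000 Y0.000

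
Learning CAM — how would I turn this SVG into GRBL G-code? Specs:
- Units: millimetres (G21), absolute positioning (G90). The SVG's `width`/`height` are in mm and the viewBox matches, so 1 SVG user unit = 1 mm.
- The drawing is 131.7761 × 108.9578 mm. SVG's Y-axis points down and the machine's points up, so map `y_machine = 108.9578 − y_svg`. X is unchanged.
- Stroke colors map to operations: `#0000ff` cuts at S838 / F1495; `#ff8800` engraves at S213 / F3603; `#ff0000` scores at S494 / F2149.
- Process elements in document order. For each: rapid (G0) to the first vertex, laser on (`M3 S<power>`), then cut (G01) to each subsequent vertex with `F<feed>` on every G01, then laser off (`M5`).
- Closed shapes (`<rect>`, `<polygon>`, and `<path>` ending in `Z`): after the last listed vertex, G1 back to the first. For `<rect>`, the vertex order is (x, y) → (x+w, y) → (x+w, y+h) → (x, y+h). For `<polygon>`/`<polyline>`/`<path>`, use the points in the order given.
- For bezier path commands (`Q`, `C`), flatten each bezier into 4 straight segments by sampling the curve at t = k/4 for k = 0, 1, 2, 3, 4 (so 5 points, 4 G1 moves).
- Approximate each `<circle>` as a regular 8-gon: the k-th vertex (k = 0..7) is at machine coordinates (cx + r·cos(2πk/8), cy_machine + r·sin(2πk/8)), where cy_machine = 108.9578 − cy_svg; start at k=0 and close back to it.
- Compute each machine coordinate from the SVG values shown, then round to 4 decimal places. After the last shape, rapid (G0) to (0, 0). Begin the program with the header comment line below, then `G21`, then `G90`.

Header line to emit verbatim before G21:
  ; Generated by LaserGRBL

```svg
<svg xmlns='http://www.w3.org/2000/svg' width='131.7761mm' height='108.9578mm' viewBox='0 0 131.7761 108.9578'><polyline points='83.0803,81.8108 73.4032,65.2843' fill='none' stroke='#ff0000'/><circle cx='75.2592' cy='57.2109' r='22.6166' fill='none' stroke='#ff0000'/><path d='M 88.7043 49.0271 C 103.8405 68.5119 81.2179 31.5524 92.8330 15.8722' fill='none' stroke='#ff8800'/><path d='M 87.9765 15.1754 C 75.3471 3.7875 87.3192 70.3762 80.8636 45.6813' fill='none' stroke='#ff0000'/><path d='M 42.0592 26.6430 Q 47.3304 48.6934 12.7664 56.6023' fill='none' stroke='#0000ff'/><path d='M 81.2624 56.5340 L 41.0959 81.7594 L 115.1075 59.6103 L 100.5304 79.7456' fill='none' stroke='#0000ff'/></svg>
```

Since the viewBox matches the mm dimensions, user units are millimetres directly. The only transform is the Y-flip y_m = 108.9578 − y_svg.

Shape 1 is a line segment drawn with `<polyline>`. Its stroke #ff0000 means score at S494, F2149. After flipping Y the toolpath is (83.0803,27.1470) → (73.4032,43.6735).

Shape 2 is a circle drawn with `<circle>`. Its stroke #ff0000 means score at S494, F2149. After flipping Y the toolpath is (97.8758,51.7469) → (91.2516,67.7393) → (75.2592,74.3635) → (59.2668,67.7393) → (52.6426,51.7469) → (59.2668,35.7545) → (75.2592,29.1303) → (91.2516,35.7545) → (97.8758,51.7469), returning to the start.

Shape 3 is a cubic bezier drawn with `<path>`. Its stroke #ff8800 means engrave at S213, F3603. After flipping Y the toolpath is (88.7043,59.9307) → (94.1016,54.6860) → (92.0891,63.3213) → (89.4163,78.5500) → (92.8330,93.0856).

Shape 4 is a cubic bezier drawn with `<path>`. Its stroke #ff0000 means score at S494, F2149. After flipping Y the toolpath is (87.9765,93.7824) → (82.4449,90.3474) → (82.1049,73.5393) → (82.9224,59.2263) → (80.8636,63.2765).

Shape 5 is a quadratic bezier drawn with `<path>`. Its stroke #0000ff means cut at S838, F1495. After flipping Y the toolpath is (42.0592,82.3148) → (42.2051,72.1734) → (37.3716,63.7998) → (27.5587,57.1938) → (12.7664,52.3555).

Shape 6 is a open polyline drawn with `<path>`. Its stroke #0000ff means cut at S838, F1495. After flipping Y the toolpath is (81.2624,52.4238) → (41.0959,27.1984) → (115.1075,49.3475) → (100.5304,29.2122).

; Generated by LaserGRBL
G21
G90
G0 X83.0803 Y27.1470
M3 S494
G01 X73.4032 Y43.6735 F2149
M5
G0 X97.8758 Y51.7469
M3 S494
G01 X91.2516 Y67.7393 F2149
G01 X75.2592 Y74.3635 F2149
G01 X59.2668 Y67.7393 F2149
G01 X52.6426 Y51.7469 F2149
G01 X59.2668 Y35.7545 F2149
G01 X75.2592 Y29.1303 F2149
G01 X91.2516 Y35.7545 F2149
G01 X97.8758 Y51.7469 F2149
M5
G0 X88.7043 Y59.9307
M3 S213
G01 X94.1016 Y54.6860 F3603
G01 X92.0891 Y63.3213 F3603
G01 X89.4163 Y78.5500 F3603
G01 X92.8330 Y93.0856 F3603
M5
G0 X87.9765 Y93.7824
M3 S494
G01 X82.4449 Y90.3474 F2149
G01 X82.1049 Y73.5393 F2149
G01 X82.9224 Y59.2263 F2149
G01 X80.8636 Y63.2765 F2149
M5
G0 X42.0592 Y82.3148
M3 S838
G01 X42.2051 Y72.1734 F1495
G01 X37.3716 Y63.7998 F1495
G01 X27.5587 Y57.1938 F1495
G01 X12.7664 Y52.3555 F1495
M5
G0 X81.2624 Y52.4238
M3 S838
G01 X41.0959 Y27.1984 F1495
G01 X115.1075 Y49.3475 F1495
G01 X100.5304 Y29.2122 F1495
M5
G0 X0.0000 Y0.0000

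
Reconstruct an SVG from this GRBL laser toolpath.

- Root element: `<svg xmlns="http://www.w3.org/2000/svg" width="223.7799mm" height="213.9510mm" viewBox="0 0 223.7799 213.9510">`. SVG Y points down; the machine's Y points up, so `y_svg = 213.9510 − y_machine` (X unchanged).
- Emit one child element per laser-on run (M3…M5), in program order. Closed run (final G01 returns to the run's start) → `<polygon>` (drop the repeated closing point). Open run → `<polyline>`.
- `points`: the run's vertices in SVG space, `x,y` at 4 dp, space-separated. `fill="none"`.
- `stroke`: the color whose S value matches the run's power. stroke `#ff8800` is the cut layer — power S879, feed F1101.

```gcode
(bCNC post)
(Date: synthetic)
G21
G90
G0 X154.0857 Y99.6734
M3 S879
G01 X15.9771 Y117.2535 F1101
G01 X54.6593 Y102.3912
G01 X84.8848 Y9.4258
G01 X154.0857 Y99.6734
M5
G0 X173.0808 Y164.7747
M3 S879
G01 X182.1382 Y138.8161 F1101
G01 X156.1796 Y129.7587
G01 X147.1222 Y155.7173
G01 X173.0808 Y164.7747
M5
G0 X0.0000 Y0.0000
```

<svg xmlns="http://www.w3.org/2000/svg" width="223.7799mm" height="213.9510mm" viewBox="0 0 223.7799 213.9510">
  <polygon points="154.0857,114.2776 15.9771,96.6975 54.6593,111.5598 84.8848,204.5252" fill="none" stroke="#ff8800"/>
  <polygon points="173.0808,49.1763 182.1382,75.1349 156.1796,84.1923 147.1222,58.2337" fill="none" stroke="#ff8800"/>
</svg>

Each laser-on run becomes one SVG element. Flip Y back into SVG space with y_svg = 213.9510 − y_machine. Every run uses S879, so all elements get stroke `#ff8800` (cut).

Run 1: The run returns to its start, so emit a `<polygon>` with points (Y-flipped): 154.0857,114.2776 15.9771,96.6975 54.6593,111.5598 84.8848,204.5252.

Run 2: The run returns to its start, so emit a `<polygon>` with points (Y-flipped): 173.0808,49.1763 182.1382,75.1349 156.1796,84.1923 147.1222,58.2337.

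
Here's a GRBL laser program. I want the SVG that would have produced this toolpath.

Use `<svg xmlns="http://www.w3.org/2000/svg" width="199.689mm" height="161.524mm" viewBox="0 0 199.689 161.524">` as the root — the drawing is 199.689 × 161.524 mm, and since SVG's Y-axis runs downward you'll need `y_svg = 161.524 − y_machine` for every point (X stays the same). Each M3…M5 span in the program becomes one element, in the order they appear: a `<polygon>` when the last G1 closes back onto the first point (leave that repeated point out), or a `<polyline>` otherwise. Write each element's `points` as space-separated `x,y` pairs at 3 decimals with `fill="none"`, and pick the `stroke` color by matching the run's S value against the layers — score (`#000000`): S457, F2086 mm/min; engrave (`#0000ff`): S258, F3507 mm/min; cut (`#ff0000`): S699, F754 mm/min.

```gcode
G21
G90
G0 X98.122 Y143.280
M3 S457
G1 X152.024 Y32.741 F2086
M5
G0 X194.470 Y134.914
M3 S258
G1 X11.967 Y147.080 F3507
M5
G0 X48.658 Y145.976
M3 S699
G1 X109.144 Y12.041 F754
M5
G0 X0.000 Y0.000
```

<svg xmlns="http://www.w3.org/2000/svg" width="199.689mm" height="161.524mm" viewBox="0 0 199.689 161.524">
  <polyline points="98.122,18.244 152.024,128.783" fill="none" stroke="#000000"/>
  <polyline points="194.470,26.610 11.967,14.444" fill="none" stroke="#0000ff"/>
  <polyline points="48.658,15.548 109.144,149.483" fill="none" stroke="#ff0000"/>
</svg>

y_svg = 161.524 − y_m.

[1] S457→`#000000` (score); open run; points: 98.122,18.244 152.024,128.783

[2] S258→`#0000ff` (engrave); open run; points: 194.470,26.610 11.967,14.444

[3] S699→`#ff0000` (cut); open run; points: 48.658,15.548 109.144,149.483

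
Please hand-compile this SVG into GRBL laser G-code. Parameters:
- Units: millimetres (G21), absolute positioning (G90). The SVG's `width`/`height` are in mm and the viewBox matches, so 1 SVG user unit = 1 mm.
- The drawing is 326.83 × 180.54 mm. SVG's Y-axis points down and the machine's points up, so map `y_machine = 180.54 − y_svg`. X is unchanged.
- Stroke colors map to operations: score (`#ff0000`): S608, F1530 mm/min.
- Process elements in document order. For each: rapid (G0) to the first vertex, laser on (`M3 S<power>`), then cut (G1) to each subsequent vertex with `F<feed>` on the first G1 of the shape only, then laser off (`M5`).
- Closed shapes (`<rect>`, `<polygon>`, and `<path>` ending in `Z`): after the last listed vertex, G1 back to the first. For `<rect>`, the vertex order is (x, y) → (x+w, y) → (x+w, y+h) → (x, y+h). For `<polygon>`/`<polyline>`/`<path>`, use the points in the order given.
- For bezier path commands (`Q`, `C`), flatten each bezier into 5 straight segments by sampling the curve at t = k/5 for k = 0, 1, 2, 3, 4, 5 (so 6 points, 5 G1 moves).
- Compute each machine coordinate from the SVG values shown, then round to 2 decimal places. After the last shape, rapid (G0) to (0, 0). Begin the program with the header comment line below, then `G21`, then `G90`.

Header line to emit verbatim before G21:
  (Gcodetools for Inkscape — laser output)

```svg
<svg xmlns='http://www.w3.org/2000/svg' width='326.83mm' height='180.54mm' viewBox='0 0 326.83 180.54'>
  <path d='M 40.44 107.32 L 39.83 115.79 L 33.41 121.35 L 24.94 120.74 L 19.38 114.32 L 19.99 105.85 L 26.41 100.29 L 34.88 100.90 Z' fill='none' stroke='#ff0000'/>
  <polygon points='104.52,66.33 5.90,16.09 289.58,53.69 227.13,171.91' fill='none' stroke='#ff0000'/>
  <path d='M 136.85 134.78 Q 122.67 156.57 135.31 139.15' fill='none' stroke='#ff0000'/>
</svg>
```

1 u = 1 mm; y_m = 180.54 − y.

[1] `<path>` regular polygon, #ff0000→score S608 F1530: (40.44,73.22) → (39.83,64.75) → (33.41,59.19) → (24.94,59.80) → (19.38,66.22) → (19.99,74.69) → (26.41,80.25) → (34.88,79.64) → (40.44,73.22) (closed)

[2] `<polygon>` closed polygon, #ff0000→score S608 F1530: (104.52,114.21) → (5.90,164.45) → (289.58,126.85) → (227.13,8.63) → (104.52,114.21) (closed)

[3] `<path>` quadratic bezier, #ff0000→score S608 F1530: (136.85,45.76) → (132.25,38.61) → (129.80,34.60) → (129.49,33.73) → (131.33,35.99) → (135.31,41.39)

(Gcodetools for Inkscape — laser output)
G21
G90
G0 X40.44 Y73.22
M3 S608
G1 X39.83 Y64.75 F1530
G1 X33.41 Y59.19
G1 X24.94 Y59.80
G1 X19.38 Y66.22
G1 X19.99 Y74.69
G1 X26.41 Y80.25
G1 X34.88 Y79.64
G1 X40.44 Y73.22
M5
G0 X104.52 Y114.21
M3 S608
G1 X5.90 Y164.45 F1530
G1 X289.58 Y126.85
G1 X227.13 Y8.63
G1 X104.52 Y114.21
M5
G0 X136.85 Y45.76
M3 S608
G1 X132.25 Y38.61 F1530
G1 X129.80 Y34.60
G1 X129.49 Y33.73
G1 X131.33 Y35.99
G1 X135.31 Y41.39
M5
G0 X0.00 Y0.00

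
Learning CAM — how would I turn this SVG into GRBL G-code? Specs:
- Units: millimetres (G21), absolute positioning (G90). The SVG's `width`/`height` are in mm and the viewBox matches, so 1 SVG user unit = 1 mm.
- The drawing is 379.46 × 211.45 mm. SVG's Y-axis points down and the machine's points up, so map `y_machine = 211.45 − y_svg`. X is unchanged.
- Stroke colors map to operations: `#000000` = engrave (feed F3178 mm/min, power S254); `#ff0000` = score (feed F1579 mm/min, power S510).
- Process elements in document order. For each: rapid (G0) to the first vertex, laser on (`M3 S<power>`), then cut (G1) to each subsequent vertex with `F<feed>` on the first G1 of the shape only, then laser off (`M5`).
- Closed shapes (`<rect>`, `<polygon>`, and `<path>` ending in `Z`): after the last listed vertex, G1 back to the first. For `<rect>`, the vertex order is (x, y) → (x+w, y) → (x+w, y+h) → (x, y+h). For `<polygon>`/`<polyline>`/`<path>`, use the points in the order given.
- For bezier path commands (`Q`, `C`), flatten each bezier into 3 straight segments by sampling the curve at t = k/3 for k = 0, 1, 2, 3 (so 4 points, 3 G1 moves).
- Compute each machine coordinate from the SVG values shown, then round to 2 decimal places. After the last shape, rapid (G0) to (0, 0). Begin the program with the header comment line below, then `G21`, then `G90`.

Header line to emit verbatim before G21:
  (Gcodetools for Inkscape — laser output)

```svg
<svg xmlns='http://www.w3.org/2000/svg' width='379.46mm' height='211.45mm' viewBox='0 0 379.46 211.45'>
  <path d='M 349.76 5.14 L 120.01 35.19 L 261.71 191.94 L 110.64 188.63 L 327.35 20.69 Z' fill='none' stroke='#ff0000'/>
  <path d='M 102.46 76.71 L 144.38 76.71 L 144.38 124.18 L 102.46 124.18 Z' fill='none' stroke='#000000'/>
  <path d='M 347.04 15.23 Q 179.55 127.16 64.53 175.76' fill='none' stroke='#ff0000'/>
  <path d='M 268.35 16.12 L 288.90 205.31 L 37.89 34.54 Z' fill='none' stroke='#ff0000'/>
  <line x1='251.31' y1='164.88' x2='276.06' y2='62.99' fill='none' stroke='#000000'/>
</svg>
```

(Gcodetools for Inkscape — laser output)
G21
G90
G0 X349.76 Y206.31
M3 S510
G1 X120.01 Y176.26 F1579
G1 X261.71 Y19.51
G1 X110.64 Y22.82
G1 X327.35 Y190.76
G1 X349.76 Y206.31
M5
G0 X102.46 Y134.74
M3 S254
G1 X144.38 Y134.74 F3178
G1 X144.38 Y87.27
G1 X102.46 Y87.27
G1 X102.46 Y134.74
M5
G0 X347.04 Y196.22
M3 S510
G1 X241.21 Y128.64 F1579
G1 X147.04 Y75.13
G1 X64.53 Y35.69
M5
G0 X268.35 Y195.33
M3 S510
G1 X288.90 Y6.14 F1579
G1 X37.89 Y176.91
G1 X268.35 Y195.33
M5
G0 X251.31 Y46.57
M3 S254
G1 X276.06 Y148.46 F3178
M5
G0 X0.00 Y0.00

viewBox `0 0 379.46 211.45` with mm width/height → 1 unit = 1 mm. Flip: y_m = 211.45 − y_svg.

**Shape 1** — `<path>` closed polygon, stroke `#ff0000` → score (S510, F1579). Machine vertices: (349.76,206.31) → (120.01,176.26) → (261.71,19.51) → (110.64,22.82) → (327.35,190.76) → (349.76,206.31). Closed: final G1 returns to the first vertex.

**Shape 2** — `<path>` rectangle, stroke `#000000` → engrave (S254, F3178). Machine vertices: (102.46,134.74) → (144.38,134.74) → (144.38,87.27) → (102.46,87.27) → (102.46,134.74). Closed: final G1 returns to the first vertex.

**Shape 3** — `<path>` quadratic bezier, stroke `#ff0000` → score (S510, F1579). Control points (SVG): P0=(347.04,15.23), P1=(179.55,127.16), P2=(64.53,175.76); sampled at t=k/3. Machine vertices: (347.04,196.22) → (241.21,128.64) → (147.04,75.13) → (64.53,35.69). Open path.

**Shape 4** — `<path>` closed polygon, stroke `#ff0000` → score (S510, F1579). Machine vertices: (268.35,195.33) → (288.90,6.14) → (37.89,176.91) → (268.35,195.33). Closed: final G1 returns to the first vertex.

**Shape 5** — `<line>` line segment, stroke `#000000` → engrave (S254, F3178). Machine vertices: (251.31,46.57) → (276.06,148.46). Open path.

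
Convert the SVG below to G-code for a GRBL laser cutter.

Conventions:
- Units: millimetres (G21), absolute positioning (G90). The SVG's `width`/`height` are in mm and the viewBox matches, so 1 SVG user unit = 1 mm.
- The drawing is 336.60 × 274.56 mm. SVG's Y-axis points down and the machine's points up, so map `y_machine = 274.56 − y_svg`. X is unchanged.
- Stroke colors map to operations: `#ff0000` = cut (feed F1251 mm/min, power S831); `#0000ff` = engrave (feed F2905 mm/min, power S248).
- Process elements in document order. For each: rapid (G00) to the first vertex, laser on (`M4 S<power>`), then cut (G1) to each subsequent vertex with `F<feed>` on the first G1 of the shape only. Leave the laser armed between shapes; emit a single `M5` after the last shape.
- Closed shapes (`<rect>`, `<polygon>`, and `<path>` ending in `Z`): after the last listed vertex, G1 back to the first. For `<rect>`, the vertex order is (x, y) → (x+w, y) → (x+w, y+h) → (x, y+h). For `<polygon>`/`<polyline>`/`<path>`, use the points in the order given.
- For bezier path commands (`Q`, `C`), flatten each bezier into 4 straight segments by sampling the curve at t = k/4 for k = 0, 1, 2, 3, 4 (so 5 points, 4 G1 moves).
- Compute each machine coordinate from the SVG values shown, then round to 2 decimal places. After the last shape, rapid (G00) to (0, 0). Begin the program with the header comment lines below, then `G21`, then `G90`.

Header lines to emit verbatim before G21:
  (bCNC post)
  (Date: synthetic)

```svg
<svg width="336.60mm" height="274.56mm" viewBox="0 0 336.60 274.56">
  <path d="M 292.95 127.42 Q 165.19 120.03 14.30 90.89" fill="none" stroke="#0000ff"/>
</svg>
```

Since the viewBox matches the mm dimensions, user units are millimetres directly. The only transform is the Y-flip y_m = 274.56 − y_svg.

Shape 1 is a quadratic bezier drawn with `<path>`. Its stroke #0000ff means engrave at S248, F2905. After flipping Y the toolpath is (292.95,147.14) → (227.62,152.19) → (159.41,159.97) → (88.30,170.46) → (14.30,183.67).

(bCNC post)
(Date: synthetic)
G21
G90
G00 X292.95 Y147.14
M4 S248
G1 X227.62 Y152.19 F2905
G1 X159.41 Y159.97
G1 X88.30 Y170.46
G1 X14.30 Y183.67
M5
G00 X0.00 Y0.00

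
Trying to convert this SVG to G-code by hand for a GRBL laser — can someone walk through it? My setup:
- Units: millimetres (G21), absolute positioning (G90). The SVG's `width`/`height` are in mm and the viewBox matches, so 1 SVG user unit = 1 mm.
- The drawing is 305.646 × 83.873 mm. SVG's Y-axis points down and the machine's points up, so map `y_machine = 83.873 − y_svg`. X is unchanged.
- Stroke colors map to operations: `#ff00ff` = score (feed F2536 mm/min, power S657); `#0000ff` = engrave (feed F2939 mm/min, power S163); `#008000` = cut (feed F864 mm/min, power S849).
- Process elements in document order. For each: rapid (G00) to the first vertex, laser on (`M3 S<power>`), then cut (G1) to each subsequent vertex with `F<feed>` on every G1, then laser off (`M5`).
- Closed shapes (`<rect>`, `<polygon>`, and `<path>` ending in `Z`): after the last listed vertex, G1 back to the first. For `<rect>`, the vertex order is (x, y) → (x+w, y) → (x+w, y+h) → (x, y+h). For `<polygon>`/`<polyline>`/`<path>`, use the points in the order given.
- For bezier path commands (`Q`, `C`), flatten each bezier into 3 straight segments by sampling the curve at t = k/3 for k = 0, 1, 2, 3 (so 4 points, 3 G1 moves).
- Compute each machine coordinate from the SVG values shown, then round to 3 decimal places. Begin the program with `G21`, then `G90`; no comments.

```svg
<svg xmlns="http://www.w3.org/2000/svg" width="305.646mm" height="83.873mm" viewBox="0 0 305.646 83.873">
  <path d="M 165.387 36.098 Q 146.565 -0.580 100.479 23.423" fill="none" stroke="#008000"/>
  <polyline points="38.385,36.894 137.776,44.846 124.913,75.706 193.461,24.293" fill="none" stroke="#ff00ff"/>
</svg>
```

1 u = 1 mm; y_m = 83.873 − y.

[1] `<path>` quadratic bezier, #008000→cut S849 F864: (165.387,47.775) → (149.810,65.485) → (128.174,69.710) → (100.479,60.450)

[2] `<polyline>` open polyline, #ff00ff→score S657 F2536: (38.385,46.979) → (137.776,39.027) → (124.913,8.167) → (193.461,59.580)

G21
G90
G00 X165.387 Y47.775
M3 S849
G1 X149.810 Y65.485 F864
G1 X128.174 Y69.710 F864
G1 X100.479 Y60.450 F864
M5
G00 X38.385 Y46.979
M3 S657
G1 X137.776 Y39.027 F2536
G1 X124.913 Y8.167 F2536
G1 X193.461 Y59.580 F2536
M5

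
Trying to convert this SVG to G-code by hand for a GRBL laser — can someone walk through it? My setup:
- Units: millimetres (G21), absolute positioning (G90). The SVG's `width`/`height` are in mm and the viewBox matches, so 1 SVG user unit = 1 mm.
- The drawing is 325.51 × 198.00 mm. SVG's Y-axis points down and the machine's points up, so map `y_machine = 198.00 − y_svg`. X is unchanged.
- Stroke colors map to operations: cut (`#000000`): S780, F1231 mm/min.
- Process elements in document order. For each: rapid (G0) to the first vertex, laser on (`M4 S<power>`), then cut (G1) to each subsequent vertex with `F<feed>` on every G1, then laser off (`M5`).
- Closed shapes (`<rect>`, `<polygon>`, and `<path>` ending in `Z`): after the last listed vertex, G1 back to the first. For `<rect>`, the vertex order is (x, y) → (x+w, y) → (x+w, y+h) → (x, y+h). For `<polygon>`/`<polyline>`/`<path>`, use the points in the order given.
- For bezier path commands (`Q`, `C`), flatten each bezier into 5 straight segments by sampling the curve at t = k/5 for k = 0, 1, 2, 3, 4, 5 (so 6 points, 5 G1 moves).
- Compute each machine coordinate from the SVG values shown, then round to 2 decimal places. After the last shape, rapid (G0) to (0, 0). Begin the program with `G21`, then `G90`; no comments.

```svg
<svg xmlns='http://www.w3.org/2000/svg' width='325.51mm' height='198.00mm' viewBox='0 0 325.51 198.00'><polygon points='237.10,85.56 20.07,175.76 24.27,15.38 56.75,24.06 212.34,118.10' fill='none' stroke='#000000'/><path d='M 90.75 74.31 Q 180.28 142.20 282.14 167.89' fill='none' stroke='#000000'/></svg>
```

Since the viewBox matches the mm dimensions, user units are millimetres directly. The only transform is the Y-flip y_m = 198.00 − y_svg.

Shape 1 is a closed polygon drawn with `<polygon>`. Its stroke #000000 means cut at S780, F1231. After flipping Y the toolpath is (237.10,112.44) → (20.07,22.24) → (24.27,182.62) → (56.75,173.94) → (212.34,79.90) → (237.10,112.44), returning to the start.

Shape 2 is a quadratic bezier drawn with `<path>`. Its stroke #000000 means cut at S780, F1231. After flipping Y the toolpath is (90.75,123.69) → (127.06,98.22) → (164.35,76.13) → (202.62,57.41) → (241.89,42.07) → (282.14,30.11).

G21
G90
G0 X237.10 Y112.44
M4 S780
G1 X20.07 Y22.24 F1231
G1 X24.27 Y182.62 F1231
G1 X56.75 Y173.94 F1231
G1 X212.34 Y79.90 F1231
G1 X237.10 Y112.44 F1231
M5
G0 X90.75 Y123.69
M4 S780
G1 X127.06 Y98.22 F1231
G1 X164.35 Y76.13 F1231
G1 X202.62 Y57.41 F1231
G1 X241.89 Y42.07 F1231
G1 X282.14 Y30.11 F1231
M5
G0 X0.00 Y0.00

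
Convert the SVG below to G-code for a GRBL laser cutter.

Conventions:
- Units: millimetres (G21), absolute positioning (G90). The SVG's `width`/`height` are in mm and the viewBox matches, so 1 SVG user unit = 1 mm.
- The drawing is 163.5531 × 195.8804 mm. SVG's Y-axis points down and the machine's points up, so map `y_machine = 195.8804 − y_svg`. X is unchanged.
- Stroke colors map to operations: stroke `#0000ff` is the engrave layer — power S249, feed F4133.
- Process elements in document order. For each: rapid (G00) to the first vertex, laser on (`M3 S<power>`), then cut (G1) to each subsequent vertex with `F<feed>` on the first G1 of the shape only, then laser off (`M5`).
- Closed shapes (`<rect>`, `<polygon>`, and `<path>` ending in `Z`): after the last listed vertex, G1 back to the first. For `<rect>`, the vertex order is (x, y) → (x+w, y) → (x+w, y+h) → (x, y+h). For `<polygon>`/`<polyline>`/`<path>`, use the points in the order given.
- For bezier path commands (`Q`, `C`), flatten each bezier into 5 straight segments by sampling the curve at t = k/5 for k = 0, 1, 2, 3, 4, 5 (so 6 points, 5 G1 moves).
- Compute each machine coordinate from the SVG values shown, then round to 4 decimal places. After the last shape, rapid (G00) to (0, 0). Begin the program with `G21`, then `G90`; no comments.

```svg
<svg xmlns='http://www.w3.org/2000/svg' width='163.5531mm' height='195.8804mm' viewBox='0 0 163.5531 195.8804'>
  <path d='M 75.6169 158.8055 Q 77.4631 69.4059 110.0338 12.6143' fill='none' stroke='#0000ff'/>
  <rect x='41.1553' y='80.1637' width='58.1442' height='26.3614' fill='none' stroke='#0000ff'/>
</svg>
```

Since the viewBox matches the mm dimensions, user units are millimetres directly. The only transform is the Y-flip y_m = 195.8804 − y_svg.

Shape 1 is a quadratic bezier drawn with `<path>`. Its stroke #0000ff means engrave at S249, F4133. After flipping Y the toolpath is (75.6169,37.0749) → (77.5844,71.5304) → (82.0098,103.3773) → (88.8932,132.6155) → (98.2345,159.2451) → (110.0338,183.2661).

Shape 2 is a rectangle drawn with `<rect>`. Its stroke #0000ff means engrave at S249, F4133. After flipping Y the toolpath is (41.1553,115.7167) → (99.2995,115.7167) → (99.2995,89.3553) → (41.1553,89.3553) → (41.1553,115.7167), returning to the start.

G21
G90
G00 X75.6169 Y37.0749
M3 S249
G1 X77.5844 Y71.5304 F4133
G1 X82.0098 Y103.3773
G1 X88.8932 Y132.6155
G1 X98.2345 Y159.2451
G1 X110.0338 Y183.2661
M5
G00 X41.1553 Y115.7167
M3 S249
G1 X99.2995 Y115.7167 F4133
G1 X99.2995 Y89.3553
G1 X41.1553 Y89.3553
G1 X41.1553 Y115.7167
M5
G00 X0.0000 Y0.0000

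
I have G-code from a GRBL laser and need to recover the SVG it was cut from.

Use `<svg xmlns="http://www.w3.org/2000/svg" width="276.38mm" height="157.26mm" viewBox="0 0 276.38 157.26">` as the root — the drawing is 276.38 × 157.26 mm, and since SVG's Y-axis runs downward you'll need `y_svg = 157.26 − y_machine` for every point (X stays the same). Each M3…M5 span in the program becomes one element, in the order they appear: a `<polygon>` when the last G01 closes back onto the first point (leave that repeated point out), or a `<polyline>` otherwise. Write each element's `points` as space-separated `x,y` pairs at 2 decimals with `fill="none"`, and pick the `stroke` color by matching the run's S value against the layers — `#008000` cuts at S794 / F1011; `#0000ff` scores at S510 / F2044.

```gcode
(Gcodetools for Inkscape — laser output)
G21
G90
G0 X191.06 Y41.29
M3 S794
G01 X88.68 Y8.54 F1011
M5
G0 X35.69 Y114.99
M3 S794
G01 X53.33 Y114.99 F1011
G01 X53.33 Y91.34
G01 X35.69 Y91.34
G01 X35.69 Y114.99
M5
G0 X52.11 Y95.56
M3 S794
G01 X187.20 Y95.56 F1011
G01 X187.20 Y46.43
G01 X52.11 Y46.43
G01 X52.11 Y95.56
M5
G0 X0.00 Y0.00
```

Machine Y-up, SVG Y-down with viewBox height 157.26, so y_svg = 157.26 − y_machine; X carries over. Every run uses S794, so all elements get stroke `#008000` (cut).

Run 1: The run is open, so emit a `<polyline>` with points (Y-flipped): 191.06,115.97 88.68,148.72.

Run 2: The run returns to its start, so emit a `<polygon>` with points (Y-flipped): 35.69,42.27 53.33,42.27 53.33,65.92 35.69,65.92.

Run 3: The run returns to its start, so emit a `<polygon>` with points (Y-flipped): 52.11,61.70 187.20,61.70 187.20,110.83 52.11,110.83.

<svg xmlns="http://www.w3.org/2000/svg" width="276.38mm" height="157.26mm" viewBox="0 0 276.38 157.26">
  <polyline points="191.06,115.97 88.68,148.72" fill="none" stroke="#008000"/>
  <polygon points="35.69,42.27 53.33,42.27 53.33,65.92 35.69,65.92" fill="none" stroke="#008000"/>
  <polygon points="52.11,61.70 187.20,61.70 187.20,110.83 52.11,110.83" fill="none" stroke="#008000"/>
</svg>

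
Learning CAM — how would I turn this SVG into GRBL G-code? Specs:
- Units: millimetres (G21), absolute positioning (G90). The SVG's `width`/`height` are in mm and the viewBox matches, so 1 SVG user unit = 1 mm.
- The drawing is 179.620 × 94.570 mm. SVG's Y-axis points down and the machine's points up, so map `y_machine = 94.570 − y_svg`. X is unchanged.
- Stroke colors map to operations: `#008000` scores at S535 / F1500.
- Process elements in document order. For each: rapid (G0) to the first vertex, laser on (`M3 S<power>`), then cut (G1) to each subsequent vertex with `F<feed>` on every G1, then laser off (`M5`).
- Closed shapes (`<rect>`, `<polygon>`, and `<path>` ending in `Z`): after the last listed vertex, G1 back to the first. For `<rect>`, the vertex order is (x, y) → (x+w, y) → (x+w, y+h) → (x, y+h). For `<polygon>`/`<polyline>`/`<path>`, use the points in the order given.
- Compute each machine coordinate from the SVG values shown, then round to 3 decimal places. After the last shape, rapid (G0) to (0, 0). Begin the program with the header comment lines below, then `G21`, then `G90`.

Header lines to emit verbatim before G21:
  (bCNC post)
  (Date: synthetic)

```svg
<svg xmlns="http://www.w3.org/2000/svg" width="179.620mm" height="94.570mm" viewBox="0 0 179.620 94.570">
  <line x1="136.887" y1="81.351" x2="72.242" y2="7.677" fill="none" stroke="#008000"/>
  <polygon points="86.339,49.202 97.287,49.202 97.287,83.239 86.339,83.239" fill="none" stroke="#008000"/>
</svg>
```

Since the viewBox matches the mm dimensions, user units are millimetres directly. The only transform is the Y-flip y_m = 94.570 − y_svg.

Shape 1 is a line segment drawn with `<line>`. Its stroke #008000 means score at S535, F1500. After flipping Y the toolpath is (136.887,13.219) → (72.242,86.893).

Shape 2 is a rectangle drawn with `<polygon>`. Its stroke #008000 means score at S535, F1500. After flipping Y the toolpath is (86.339,45.368) → (97.287,45.368) → (97.287,11.331) → (86.339,11.331) → (86.339,45.368), returning to the start.

(bCNC post)
(Date: synthetic)
G21
G90
G0 X136.887 Y13.219
M3 S535
G1 X72.242 Y86.893 F1500
M5
G0 X86.339 Y45.368
M3 S535
G1 X97.287 Y45.368 F1500
G1 X97.287 Y11.331 F1500
G1 X86.339 Y11.331 F1500
G1 X86.339 Y45.368 F1500
M5
G0 X0.000 Y0.000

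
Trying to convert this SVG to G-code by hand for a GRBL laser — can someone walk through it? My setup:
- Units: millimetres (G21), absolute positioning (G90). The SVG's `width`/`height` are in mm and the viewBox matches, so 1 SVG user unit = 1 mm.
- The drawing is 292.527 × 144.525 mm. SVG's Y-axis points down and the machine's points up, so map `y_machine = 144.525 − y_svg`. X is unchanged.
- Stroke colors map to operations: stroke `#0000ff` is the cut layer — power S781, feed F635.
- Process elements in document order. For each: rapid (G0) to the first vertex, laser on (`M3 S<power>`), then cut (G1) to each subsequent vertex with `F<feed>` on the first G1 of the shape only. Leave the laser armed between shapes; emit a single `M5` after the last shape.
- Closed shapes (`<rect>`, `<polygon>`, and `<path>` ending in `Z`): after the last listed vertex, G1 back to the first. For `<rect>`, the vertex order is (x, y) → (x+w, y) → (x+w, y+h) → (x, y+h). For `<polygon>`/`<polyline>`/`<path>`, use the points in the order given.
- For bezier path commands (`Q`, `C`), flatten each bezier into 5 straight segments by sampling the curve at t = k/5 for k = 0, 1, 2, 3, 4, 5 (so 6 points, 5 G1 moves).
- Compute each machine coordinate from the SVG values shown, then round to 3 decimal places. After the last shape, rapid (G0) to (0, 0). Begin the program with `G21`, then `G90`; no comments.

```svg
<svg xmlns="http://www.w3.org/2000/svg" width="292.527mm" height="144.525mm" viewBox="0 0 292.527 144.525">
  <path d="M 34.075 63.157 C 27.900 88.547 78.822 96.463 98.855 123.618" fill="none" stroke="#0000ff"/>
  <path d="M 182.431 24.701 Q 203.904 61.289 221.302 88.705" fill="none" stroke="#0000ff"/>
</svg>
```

G21
G90
G0 X34.075 Y81.368
M3 S781
G1 X36.518 Y67.937 F635
G1 X48.440 Y56.938
G1 X65.620 Y46.608
G1 X83.832 Y35.185
G1 X98.855 Y20.907
G0 X182.431 Y119.824
M3 S781
G1 X190.857 Y105.556 F635
G1 X198.957 Y92.021
G1 X206.732 Y79.220
G1 X214.180 Y67.153
G1 X221.302 Y55.820
M5
G0 X0.000 Y0.000

Since the viewBox matches the mm dimensions, user units are millimetres directly. The only transform is the Y-flip y_m = 144.525 − y_svg.

Shape 1 is a cubic bezier drawn with `<path>`. Its stroke #0000ff means cut at S781, F635. After flipping Y the toolpath is (34.075,81.368) → (36.518,67.937) → (48.440,56.938) → (65.620,46.608) → (83.832,35.185) → (98.855,20.907).

Shape 2 is a quadratic bezier drawn with `<path>`. Its stroke #0000ff means cut at S781, F635. After flipping Y the toolpath is (182.431,119.824) → (190.857,105.556) → (198.957,92.021) → (206.732,79.220) → (214.180,67.153) → (221.302,55.820).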